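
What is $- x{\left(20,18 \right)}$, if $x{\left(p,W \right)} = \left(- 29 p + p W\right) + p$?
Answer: $200$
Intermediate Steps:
$x{\left(p,W \right)} = - 28 p + W p$ ($x{\left(p,W \right)} = \left(- 29 p + W p\right) + p = - 28 p + W p$)
$- x{\left(20,18 \right)} = - 20 \left(-28 + 18\right) = - 20 \left(-10\right) = \left(-1\right) \left(-200\right) = 200$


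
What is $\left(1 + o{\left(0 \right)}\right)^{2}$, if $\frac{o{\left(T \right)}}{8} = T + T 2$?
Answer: $1$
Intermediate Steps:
$o{\left(T \right)} = 24 T$ ($o{\left(T \right)} = 8 \left(T + T 2\right) = 8 \left(T + 2 T\right) = 8 \cdot 3 T = 24 T$)
$\left(1 + o{\left(0 \right)}\right)^{2} = \left(1 + 24 \cdot 0\right)^{2} = \left(1 + 0\right)^{2} = 1^{2} = 1$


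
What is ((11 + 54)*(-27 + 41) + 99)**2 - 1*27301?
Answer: 990780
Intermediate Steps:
((11 + 54)*(-27 + 41) + 99)**2 - 1*27301 = (65*14 + 99)**2 - 27301 = (910 + 99)**2 - 27301 = 1009**2 - 27301 = 1018081 - 27301 = 990780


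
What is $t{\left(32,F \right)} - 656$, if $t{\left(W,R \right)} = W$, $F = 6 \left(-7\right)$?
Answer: $-624$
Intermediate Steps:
$F = -42$
$t{\left(32,F \right)} - 656 = 32 - 656 = -624$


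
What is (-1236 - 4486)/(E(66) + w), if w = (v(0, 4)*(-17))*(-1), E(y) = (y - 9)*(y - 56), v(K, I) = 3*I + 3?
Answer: -5722/825 ≈ -6.9358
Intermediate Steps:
v(K, I) = 3 + 3*I
E(y) = (-56 + y)*(-9 + y) (E(y) = (-9 + y)*(-56 + y) = (-56 + y)*(-9 + y))
w = 255 (w = ((3 + 3*4)*(-17))*(-1) = ((3 + 12)*(-17))*(-1) = (15*(-17))*(-1) = -255*(-1) = 255)
(-1236 - 4486)/(E(66) + w) = (-1236 - 4486)/((504 + 66² - 65*66) + 255) = -5722/((504 + 4356 - 4290) + 255) = -5722/(570 + 255) = -5722/825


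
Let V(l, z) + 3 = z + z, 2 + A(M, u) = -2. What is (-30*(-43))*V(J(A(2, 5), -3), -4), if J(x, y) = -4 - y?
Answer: -14190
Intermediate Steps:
A(M, u) = -4 (A(M, u) = -2 - 2 = -4)
V(l, z) = -3 + 2*z (V(l, z) = -3 + (z + z) = -3 + 2*z)
(-30*(-43))*V(J(A(2, 5), -3), -4) = (-30*(-43))*(-3 + 2*(-4)) = 1290*(-3 - 8) = 1290*(-11) = -14190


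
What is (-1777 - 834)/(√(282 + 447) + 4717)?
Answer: -2611/4744 ≈ -0.55038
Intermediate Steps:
(-1777 - 834)/(√(282 + 447) + 4717) = -2611/(√729 + 4717) = -2611/(27 + 4717) = -2611/4744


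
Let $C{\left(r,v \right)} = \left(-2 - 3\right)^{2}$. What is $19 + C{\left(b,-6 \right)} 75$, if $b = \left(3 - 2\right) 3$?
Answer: $1894$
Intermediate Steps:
$b = 3$ ($b = 1 \cdot 3 = 3$)
$C{\left(r,v \right)} = 25$ ($C{\left(r,v \right)} = \left(-5\right)^{2} = 25$)
$19 + C{\left(b,-6 \right)} 75 = 19 + 25 \cdot 75 = 19 + 1875 = 1894$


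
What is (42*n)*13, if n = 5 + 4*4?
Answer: 11466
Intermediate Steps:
n = 21 (n = 5 + 16 = 21)
(42*n)*13 = (42*21)*13 = 882*13 = 11466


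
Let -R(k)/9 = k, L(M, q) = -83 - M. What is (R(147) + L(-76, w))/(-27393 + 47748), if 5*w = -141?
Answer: -266/4071 ≈ -0.065340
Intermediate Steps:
w = -141/5 (w = (1/5)*(-141) = -141/5 ≈ -28.200)
R(k) = -9*k
(R(147) + L(-76, w))/(-27393 + 47748) = (-9*147 + (-83 - 1*(-76)))/(-27393 + 47748) = (-1323 + (-83 + 76))/20355 = (-1323 - 7)*(1/20355) = -1330*1/20355 = -266/4071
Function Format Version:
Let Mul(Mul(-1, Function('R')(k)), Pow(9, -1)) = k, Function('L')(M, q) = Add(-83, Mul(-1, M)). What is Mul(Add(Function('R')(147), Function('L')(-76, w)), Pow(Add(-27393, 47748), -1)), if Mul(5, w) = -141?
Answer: Rational(-266, 4071) ≈ -0.065340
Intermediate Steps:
w = Rational(-141, 5) (w = Mul(Rational(1, 5), -141) = Rational(-141, 5) ≈ -28.200)
Function('R')(k) = Mul(-9, k)
Mul(Add(Function('R')(147), Function('L')(-76, w)), Pow(Add(-27393, 47748), -1)) = Mul(Add(Mul(-9, 147), Add(-83, Mul(-1, -76))), Pow(Add(-27393, 47748), -1)) = Mul(Add(-1323, Add(-83, 76)), Pow(20355, -1)) = Mul(Add(-1323, -7), Rational(1, 20355)) = Mul(-1330, Rational(1, 20355)) = Rational(-266, 4071)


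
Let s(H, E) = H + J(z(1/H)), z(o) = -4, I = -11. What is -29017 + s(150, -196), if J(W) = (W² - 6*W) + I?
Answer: -28838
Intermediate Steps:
J(W) = -11 + W² - 6*W (J(W) = (W² - 6*W) - 11 = -11 + W² - 6*W)
s(H, E) = 29 + H (s(H, E) = H + (-11 + (-4)² - 6*(-4)) = H + (-11 + 16 + 24) = H + 29 = 29 + H)
-29017 + s(150, -196) = -29017 + (29 + 150) = -29017 + 179 = -28838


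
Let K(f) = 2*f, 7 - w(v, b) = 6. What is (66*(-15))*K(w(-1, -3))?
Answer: -1980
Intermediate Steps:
w(v, b) = 1 (w(v, b) = 7 - 1*6 = 7 - 6 = 1)
(66*(-15))*K(w(-1, -3)) = (66*(-15))*(2*1) = -990*2 = -1980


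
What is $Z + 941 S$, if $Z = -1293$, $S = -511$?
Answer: $-482144$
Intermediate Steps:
$Z + 941 S = -1293 + 941 \left(-511\right) = -1293 - 480851 = -482144$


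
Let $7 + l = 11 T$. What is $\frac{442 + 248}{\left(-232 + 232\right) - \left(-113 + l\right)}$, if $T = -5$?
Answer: $\frac{138}{35} \approx 3.9429$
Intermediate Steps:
$l = -62$ ($l = -7 + 11 \left(-5\right) = -7 - 55 = -62$)
$\frac{442 + 248}{\left(-232 + 232\right) - \left(-113 + l\right)} = \frac{442 + 248}{\left(-232 + 232\right) + \left(113 - -62\right)} = \frac{690}{0 + \left(113 + 62\right)} = \frac{690}{0 + 175} = \frac{690}{175} = 690 \cdot \frac{1}{175} = \frac{138}{35}$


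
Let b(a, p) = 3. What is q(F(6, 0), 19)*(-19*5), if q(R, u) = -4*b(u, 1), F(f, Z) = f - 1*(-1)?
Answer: 1140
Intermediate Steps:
F(f, Z) = 1 + f (F(f, Z) = f + 1 = 1 + f)
q(R, u) = -12 (q(R, u) = -4*3 = -12)
q(F(6, 0), 19)*(-19*5) = -(-228)*5 = -12*(-95) = 1140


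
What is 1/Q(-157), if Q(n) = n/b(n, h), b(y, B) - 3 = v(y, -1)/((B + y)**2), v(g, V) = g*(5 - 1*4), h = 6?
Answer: -68246/3579757 ≈ -0.019064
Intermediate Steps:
v(g, V) = g (v(g, V) = g*(5 - 4) = g*1 = g)
b(y, B) = 3 + y/(B + y)**2 (b(y, B) = 3 + y/((B + y)**2) = 3 + y/(B + y)**2)
Q(n) = n/(3 + n/(6 + n)**2)
1/Q(-157) = 1/(-157*(6 - 157)**2/(-157 + 3*(6 - 157)**2)) = 1/(-157*(-151)**2/(-157 + 3*(-151)**2)) = 1/(-157*22801/(-157 + 3*22801)) = 1/(-157*22801/(-157 + 68403)) = 1/(-157*22801/68246) = 1/(-157*22801*1/68246) = 1/(-3579757/68246) = -68246/3579757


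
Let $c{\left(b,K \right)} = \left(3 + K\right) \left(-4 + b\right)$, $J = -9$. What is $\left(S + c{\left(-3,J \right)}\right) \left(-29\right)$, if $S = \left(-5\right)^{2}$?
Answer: $-1943$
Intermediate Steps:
$S = 25$
$c{\left(b,K \right)} = \left(-4 + b\right) \left(3 + K\right)$
$\left(S + c{\left(-3,J \right)}\right) \left(-29\right) = \left(25 - -42\right) \left(-29\right) = \left(25 + \left(-12 + 36 - 9 + 27\right)\right) \left(-29\right) = \left(25 + 42\right) \left(-29\right) = 67 \left(-29\right) = -1943$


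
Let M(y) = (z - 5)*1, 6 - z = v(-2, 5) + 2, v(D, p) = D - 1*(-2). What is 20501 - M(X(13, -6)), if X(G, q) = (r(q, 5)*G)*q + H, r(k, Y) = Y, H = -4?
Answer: 20502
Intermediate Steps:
v(D, p) = 2 + D (v(D, p) = D + 2 = 2 + D)
z = 4 (z = 6 - ((2 - 2) + 2) = 6 - (0 + 2) = 6 - 1*2 = 6 - 2 = 4)
X(G, q) = -4 + 5*G*q (X(G, q) = (5*G)*q - 4 = 5*G*q - 4 = -4 + 5*G*q)
M(y) = -1 (M(y) = (4 - 5)*1 = -1*1 = -1)
20501 - M(X(13, -6)) = 20501 - 1*(-1) = 20501 + 1 = 20502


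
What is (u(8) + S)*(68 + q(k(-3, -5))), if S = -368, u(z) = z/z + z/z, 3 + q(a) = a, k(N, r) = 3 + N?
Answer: -23790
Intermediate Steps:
q(a) = -3 + a
u(z) = 2 (u(z) = 1 + 1 = 2)
(u(8) + S)*(68 + q(k(-3, -5))) = (2 - 368)*(68 + (-3 + (3 - 3))) = -366*(68 + (-3 + 0)) = -366*(68 - 3) = -366*65 = -23790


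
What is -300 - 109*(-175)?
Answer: 18775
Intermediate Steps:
-300 - 109*(-175) = -300 + 19075 = 18775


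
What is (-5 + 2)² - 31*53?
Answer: -1634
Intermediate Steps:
(-5 + 2)² - 31*53 = (-3)² - 1643 = 9 - 1643 = -1634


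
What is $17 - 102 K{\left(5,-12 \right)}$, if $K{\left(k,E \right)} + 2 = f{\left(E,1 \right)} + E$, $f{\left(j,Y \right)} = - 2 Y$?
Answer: $1649$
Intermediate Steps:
$K{\left(k,E \right)} = -4 + E$ ($K{\left(k,E \right)} = -2 + \left(\left(-2\right) 1 + E\right) = -2 + \left(-2 + E\right) = -4 + E$)
$17 - 102 K{\left(5,-12 \right)} = 17 - 102 \left(-4 - 12\right) = 17 - -1632 = 17 + 1632 = 1649$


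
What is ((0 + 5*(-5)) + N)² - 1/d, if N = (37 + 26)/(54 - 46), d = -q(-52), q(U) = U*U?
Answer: 3171965/10816 ≈ 293.27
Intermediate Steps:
q(U) = U²
d = -2704 (d = -1*(-52)² = -1*2704 = -2704)
N = 63/8 ≈ 7.8750
((0 + 5*(-5)) + N)² - 1/d = ((0 + 5*(-5)) + 63/8)² - 1/(-2704) = ((0 - 25) + 63/8)² - 1*(-1/2704) = (-25 + 63/8)² + 1/2704 = (-137/8)² + 1/2704 = 18769/64 + 1/2704 = 3171965/10816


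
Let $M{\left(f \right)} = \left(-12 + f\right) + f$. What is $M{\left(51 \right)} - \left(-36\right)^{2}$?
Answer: $-1206$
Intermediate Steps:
$M{\left(f \right)} = -12 + 2 f$
$M{\left(51 \right)} - \left(-36\right)^{2} = \left(-12 + 2 \cdot 51\right) - \left(-36\right)^{2} = \left(-12 + 102\right) - 1296 = 90 - 1296 = -1206$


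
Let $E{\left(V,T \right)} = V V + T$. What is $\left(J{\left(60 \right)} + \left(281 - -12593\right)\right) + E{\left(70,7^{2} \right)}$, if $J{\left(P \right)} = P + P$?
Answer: $17943$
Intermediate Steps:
$J{\left(P \right)} = 2 P$
$E{\left(V,T \right)} = T + V^{2}$ ($E{\left(V,T \right)} = V^{2} + T = T + V^{2}$)
$\left(J{\left(60 \right)} + \left(281 - -12593\right)\right) + E{\left(70,7^{2} \right)} = \left(2 \cdot 60 + \left(281 - -12593\right)\right) + \left(7^{2} + 70^{2}\right) = \left(120 + \left(281 + 12593\right)\right) + \left(49 + 4900\right) = \left(120 + 12874\right) + 4949 = 12994 + 4949 = 17943$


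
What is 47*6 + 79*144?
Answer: 11658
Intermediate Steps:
47*6 + 79*144 = 282 + 11376 = 11658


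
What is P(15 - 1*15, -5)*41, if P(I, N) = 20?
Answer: 820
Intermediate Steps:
P(15 - 1*15, -5)*41 = 20*41 = 820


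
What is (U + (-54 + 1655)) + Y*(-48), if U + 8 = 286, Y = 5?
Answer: 1639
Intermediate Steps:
U = 278 (U = -8 + 286 = 278)
(U + (-54 + 1655)) + Y*(-48) = (278 + (-54 + 1655)) + 5*(-48) = (278 + 1601) - 240 = 1879 - 240 = 1639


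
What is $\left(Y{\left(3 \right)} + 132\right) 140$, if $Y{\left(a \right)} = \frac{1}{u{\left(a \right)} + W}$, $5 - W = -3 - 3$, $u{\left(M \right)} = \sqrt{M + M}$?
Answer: $\frac{425348}{23} - \frac{28 \sqrt{6}}{23} \approx 18490.0$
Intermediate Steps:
$u{\left(M \right)} = \sqrt{2} \sqrt{M}$ ($u{\left(M \right)} = \sqrt{2 M} = \sqrt{2} \sqrt{M}$)
$W = 11$ ($W = 5 - \left(-3 - 3\right) = 5 - -6 = 5 + 6 = 11$)
$Y{\left(a \right)} = \frac{1}{11 + \sqrt{2} \sqrt{a}}$ ($Y{\left(a \right)} = \frac{1}{\sqrt{2} \sqrt{a} + 11} = \frac{1}{11 + \sqrt{2} \sqrt{a}}$)
$\left(Y{\left(3 \right)} + 132\right) 140 = \left(\frac{1}{11 + \sqrt{2} \sqrt{3}} + 132\right) 140 = \left(\frac{1}{11 + \sqrt{6}} + 132\right) 140 = \left(132 + \frac{1}{11 + \sqrt{6}}\right) 140 = 18480 + \frac{140}{11 + \sqrt{6}}$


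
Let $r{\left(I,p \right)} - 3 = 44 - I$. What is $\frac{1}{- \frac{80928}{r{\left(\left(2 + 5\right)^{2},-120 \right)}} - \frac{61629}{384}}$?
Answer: $\frac{128}{5158849} \approx 2.4812 \cdot 10^{-5}$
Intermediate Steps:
$r{\left(I,p \right)} = 47 - I$ ($r{\left(I,p \right)} = 3 - \left(-44 + I\right) = 47 - I$)
$\frac{1}{- \frac{80928}{r{\left(\left(2 + 5\right)^{2},-120 \right)}} - \frac{61629}{384}} = \frac{1}{- \frac{80928}{47 - \left(2 + 5\right)^{2}} - \frac{61629}{384}} = \frac{1}{- \frac{80928}{47 - 7^{2}} - \frac{20543}{128}} = \frac{1}{- \frac{80928}{47 - 49} - \frac{20543}{128}} = \frac{1}{- \frac{80928}{-2} - \frac{20543}{128}} = \frac{1}{\left(-80928\right) \left(- \frac{1}{2}\right) - \frac{20543}{128}} = \frac{1}{40464 - \frac{20543}{128}} = \frac{1}{\frac{5158849}{128}} = \frac{128}{5158849}$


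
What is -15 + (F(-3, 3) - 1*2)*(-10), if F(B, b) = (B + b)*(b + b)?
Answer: 5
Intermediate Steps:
F(B, b) = 2*b*(B + b) (F(B, b) = (B + b)*(2*b) = 2*b*(B + b))
-15 + (F(-3, 3) - 1*2)*(-10) = -15 + (2*3*(-3 + 3) - 1*2)*(-10) = -15 + (2*3*0 - 2)*(-10) = -15 + (0 - 2)*(-10) = -15 - 2*(-10) = -15 + 20 = 5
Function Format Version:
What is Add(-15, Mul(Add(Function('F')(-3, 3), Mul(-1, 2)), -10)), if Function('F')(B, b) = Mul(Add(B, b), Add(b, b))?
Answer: 5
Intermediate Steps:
Function('F')(B, b) = Mul(2, b, Add(B, b)) (Function('F')(B, b) = Mul(Add(B, b), Mul(2, b)) = Mul(2, b, Add(B, b)))
Add(-15, Mul(Add(Function('F')(-3, 3), Mul(-1, 2)), -10)) = Add(-15, Mul(Add(Mul(2, 3, Add(-3, 3)), Mul(-1, 2)), -10)) = Add(-15, Mul(Add(Mul(2, 3, 0), -2), -10)) = Add(-15, Mul(Add(0, -2), -10)) = Add(-15, Mul(-2, -10)) = Add(-15, 20) = 5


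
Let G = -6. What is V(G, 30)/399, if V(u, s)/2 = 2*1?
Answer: 4/399 ≈ 0.010025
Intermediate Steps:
V(u, s) = 4 (V(u, s) = 2*(2*1) = 2*2 = 4)
V(G, 30)/399 = 4/399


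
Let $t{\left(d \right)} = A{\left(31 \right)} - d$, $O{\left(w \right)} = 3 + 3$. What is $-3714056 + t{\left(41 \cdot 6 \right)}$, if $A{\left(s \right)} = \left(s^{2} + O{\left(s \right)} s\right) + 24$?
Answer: $-3713131$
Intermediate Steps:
$O{\left(w \right)} = 6$
$A{\left(s \right)} = 24 + s^{2} + 6 s$ ($A{\left(s \right)} = \left(s^{2} + 6 s\right) + 24 = 24 + s^{2} + 6 s$)
$t{\left(d \right)} = 1171 - d$ ($t{\left(d \right)} = \left(24 + 31^{2} + 6 \cdot 31\right) - d = \left(24 + 961 + 186\right) - d = 1171 - d$)
$-3714056 + t{\left(41 \cdot 6 \right)} = -3714056 + \left(1171 - 41 \cdot 6\right) = -3714056 + \left(1171 - 246\right) = -3714056 + 925 = -3713131$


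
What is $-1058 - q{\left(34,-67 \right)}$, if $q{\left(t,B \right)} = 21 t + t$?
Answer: $-1806$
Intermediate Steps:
$q{\left(t,B \right)} = 22 t$
$-1058 - q{\left(34,-67 \right)} = -1058 - 22 \cdot 34 = -1058 - 748 = -1806$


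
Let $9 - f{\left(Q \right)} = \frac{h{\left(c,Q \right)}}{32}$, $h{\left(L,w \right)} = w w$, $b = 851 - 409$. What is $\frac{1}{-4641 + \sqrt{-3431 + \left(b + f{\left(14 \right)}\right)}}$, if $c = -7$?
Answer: $- \frac{12376}{57444979} - \frac{2 i \sqrt{47778}}{172334937} \approx -0.00021544 - 2.5367 \cdot 10^{-6} i$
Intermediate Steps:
$b = 442$ ($b = 851 - 409 = 442$)
$h{\left(L,w \right)} = w^{2}$
$f{\left(Q \right)} = 9 - \frac{Q^{2}}{32}$
$\frac{1}{-4641 + \sqrt{-3431 + \left(b + f{\left(14 \right)}\right)}} = \frac{1}{-4641 + \sqrt{-3431 + \left(442 + \left(9 - \frac{14^{2}}{32}\right)\right)}} = \frac{1}{-4641 + \sqrt{-3431 + \left(442 + \left(9 - \frac{49}{8}\right)\right)}} = \frac{1}{-4641 + \sqrt{-3431 + \left(442 + \frac{23}{8}\right)}} = \frac{1}{-4641 + \sqrt{-3431 + \frac{3559}{8}}} = \frac{1}{-4641 + \sqrt{- \frac{23889}{8}}} = \frac{1}{-4641 + \frac{i \sqrt{47778}}{4}}$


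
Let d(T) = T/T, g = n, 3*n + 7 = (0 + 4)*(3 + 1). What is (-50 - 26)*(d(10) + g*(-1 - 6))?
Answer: 1520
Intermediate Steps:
n = 3 (n = -7/3 + ((0 + 4)*(3 + 1))/3 = -7/3 + (4*4)/3 = -7/3 + (⅓)*16 = -7/3 + 16/3 = 3)
g = 3
d(T) = 1
(-50 - 26)*(d(10) + g*(-1 - 6)) = (-50 - 26)*(1 + 3*(-1 - 6)) = -76*(1 + 3*(-7)) = -76*(1 - 21) = -76*(-20) = 1520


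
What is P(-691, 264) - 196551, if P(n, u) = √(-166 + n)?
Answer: -196551 + I*√857 ≈ -1.9655e+5 + 29.275*I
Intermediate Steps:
P(-691, 264) - 196551 = √(-166 - 691) - 196551 = √(-857) - 196551 = I*√857 - 196551 = -196551 + I*√857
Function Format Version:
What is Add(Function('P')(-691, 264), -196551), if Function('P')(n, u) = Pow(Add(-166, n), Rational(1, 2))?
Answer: Add(-196551, Mul(I, Pow(857, Rational(1, 2)))) ≈ Add(-1.9655e+5, Mul(29.275, I))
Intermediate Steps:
Add(Function('P')(-691, 264), -196551) = Add(Pow(Add(-166, -691), Rational(1, 2)), -196551) = Add(Pow(-857, Rational(1, 2)), -196551) = Add(Mul(I, Pow(857, Rational(1, 2))), -196551) = Add(-196551, Mul(I, Pow(857, Rational(1, 2))))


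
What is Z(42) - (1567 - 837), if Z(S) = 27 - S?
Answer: -745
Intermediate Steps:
Z(42) - (1567 - 837) = (27 - 1*42) - (1567 - 837) = (27 - 42) - 1*730 = -15 - 730 = -745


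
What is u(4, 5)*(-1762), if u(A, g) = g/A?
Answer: -4405/2 ≈ -2202.5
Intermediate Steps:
u(4, 5)*(-1762) = (5/4)*(-1762) = -4405/2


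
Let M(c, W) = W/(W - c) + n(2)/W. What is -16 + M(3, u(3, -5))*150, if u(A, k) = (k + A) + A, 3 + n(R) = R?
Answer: -241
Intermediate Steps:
n(R) = -3 + R
u(A, k) = k + 2*A (u(A, k) = (A + k) + A = k + 2*A)
M(c, W) = -1/W + W/(W - c) (M(c, W) = W/(W - c) + (-3 + 2)/W = W/(W - c) - 1/W = -1/W + W/(W - c))
-16 + M(3, u(3, -5))*150 = -16 + ((3 + (-5 + 2*3)² - (-5 + 2*3))/((-5 + 2*3)*((-5 + 2*3) - 1*3)))*150 = -16 + ((3 + (-5 + 6)² - (-5 + 6))/((-5 + 6)*((-5 + 6) - 3)))*150 = -16 + ((3 + 1² - 1*1)/(1*(1 - 3)))*150 = -16 + (1*(3 + 1 - 1)/(-2))*150 = -16 + (1*(-½)*3)*150 = -16 - 3/2*150 = -16 - 225 = -241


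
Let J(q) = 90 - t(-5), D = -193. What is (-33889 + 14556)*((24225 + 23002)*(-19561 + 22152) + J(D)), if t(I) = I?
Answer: -2365687416916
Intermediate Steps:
J(q) = 95 (J(q) = 90 - 1*(-5) = 90 + 5 = 95)
(-33889 + 14556)*((24225 + 23002)*(-19561 + 22152) + J(D)) = (-33889 + 14556)*((24225 + 23002)*(-19561 + 22152) + 95) = -19333*(47227*2591 + 95) = -19333*(122365157 + 95) = -19333*122365252 = -2365687416916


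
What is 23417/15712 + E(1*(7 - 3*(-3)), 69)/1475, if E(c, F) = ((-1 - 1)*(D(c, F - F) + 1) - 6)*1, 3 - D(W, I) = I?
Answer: 34320107/23175200 ≈ 1.4809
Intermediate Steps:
D(W, I) = 3 - I
E(c, F) = -14 (E(c, F) = ((-1 - 1)*((3 - (F - F)) + 1) - 6)*1 = (-2*((3 - 1*0) + 1) - 6)*1 = (-2*((3 + 0) + 1) - 6)*1 = (-2*(3 + 1) - 6)*1 = (-2*4 - 6)*1 = (-8 - 6)*1 = -14*1 = -14)
23417/15712 + E(1*(7 - 3*(-3)), 69)/1475 = 23417/15712 - 14/1475 = 34320107/23175200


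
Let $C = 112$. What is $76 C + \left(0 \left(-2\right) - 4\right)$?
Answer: $8508$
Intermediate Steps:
$76 C + \left(0 \left(-2\right) - 4\right) = 76 \cdot 112 + \left(0 \left(-2\right) - 4\right) = 8512 + \left(0 - 4\right) = 8512 - 4 = 8508$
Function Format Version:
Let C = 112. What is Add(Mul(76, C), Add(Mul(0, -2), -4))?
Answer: 8508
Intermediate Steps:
Add(Mul(76, C), Add(Mul(0, -2), -4)) = Add(Mul(76, 112), Add(Mul(0, -2), -4)) = Add(8512, Add(0, -4)) = Add(8512, -4) = 8508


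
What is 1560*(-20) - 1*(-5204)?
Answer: -25996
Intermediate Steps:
1560*(-20) - 1*(-5204) = -31200 + 5204 = -25996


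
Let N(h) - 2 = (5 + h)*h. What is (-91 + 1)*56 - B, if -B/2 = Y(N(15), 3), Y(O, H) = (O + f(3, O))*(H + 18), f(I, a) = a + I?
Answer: 20454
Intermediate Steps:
N(h) = 2 + h*(5 + h) (N(h) = 2 + (5 + h)*h = 2 + h*(5 + h))
f(I, a) = I + a
Y(O, H) = (3 + 2*O)*(18 + H) (Y(O, H) = (O + (3 + O))*(H + 18) = (3 + 2*O)*(18 + H))
B = -25494 (B = -2*(54 + 36*(2 + 15² + 5*15) + 3*(2 + 15² + 5*15) + 3*(3 + (2 + 15² + 5*15))) = -2*(54 + 36*(2 + 225 + 75) + 3*(2 + 225 + 75) + 3*(3 + (2 + 225 + 75))) = -2*(54 + 36*302 + 3*302 + 3*(3 + 302)) = -2*(54 + 10872 + 906 + 3*305) = -2*(54 + 10872 + 906 + 915) = -2*12747 = -25494)
(-91 + 1)*56 - B = (-91 + 1)*56 - 1*(-25494) = -90*56 + 25494 = -5040 + 25494 = 20454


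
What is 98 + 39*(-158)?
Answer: -6064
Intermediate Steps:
98 + 39*(-158) = 98 - 6162 = -6064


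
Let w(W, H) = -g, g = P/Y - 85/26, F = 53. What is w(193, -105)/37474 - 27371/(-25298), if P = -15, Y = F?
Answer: 54366908097/50244914356 ≈ 1.0820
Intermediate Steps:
Y = 53
g = -4895/1378 (g = -15/53 - 85/26 = -4895/1378 ≈ -3.5522)
w(W, H) = 4895/1378 (w(W, H) = -1*(-4895/1378) = 4895/1378)
w(193, -105)/37474 - 27371/(-25298) = (4895/1378)/37474 - 27371/(-25298) = (4895/1378)*(1/37474) - 27371*(-1/25298) = 4895/51639172 + 27371/25298 = 54366908097/50244914356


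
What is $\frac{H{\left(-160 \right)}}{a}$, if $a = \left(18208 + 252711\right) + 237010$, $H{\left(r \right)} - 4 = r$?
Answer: $- \frac{156}{507929} \approx -0.00030713$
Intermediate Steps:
$H{\left(r \right)} = 4 + r$
$a = 507929$ ($a = 270919 + 237010 = 507929$)
$\frac{H{\left(-160 \right)}}{a} = \frac{4 - 160}{507929} = \left(-156\right) \frac{1}{507929} = - \frac{156}{507929}$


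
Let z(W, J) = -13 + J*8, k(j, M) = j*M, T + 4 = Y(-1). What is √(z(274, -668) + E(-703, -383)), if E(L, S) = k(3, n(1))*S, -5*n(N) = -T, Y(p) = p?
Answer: 4*I*√263 ≈ 64.869*I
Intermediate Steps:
T = -5 (T = -4 - 1 = -5)
n(N) = -1 (n(N) = -(-1)*(-5)/5 = -⅕*5 = -1)
k(j, M) = M*j
E(L, S) = -3*S (E(L, S) = (-1*3)*S = -3*S)
z(W, J) = -13 + 8*J
√(z(274, -668) + E(-703, -383)) = √((-13 + 8*(-668)) - 3*(-383)) = √((-13 - 5344) + 1149) = √(-5357 + 1149) = √(-4208) = 4*I*√263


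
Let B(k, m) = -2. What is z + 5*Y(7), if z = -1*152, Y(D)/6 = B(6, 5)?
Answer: -212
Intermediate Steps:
Y(D) = -12 (Y(D) = 6*(-2) = -12)
z = -152
z + 5*Y(7) = -152 + 5*(-12) = -152 - 60 = -212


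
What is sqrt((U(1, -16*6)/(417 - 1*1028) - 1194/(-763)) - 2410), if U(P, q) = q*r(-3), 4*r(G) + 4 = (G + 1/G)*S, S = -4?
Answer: 18*I*sqrt(1615307929963)/466193 ≈ 49.072*I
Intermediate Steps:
r(G) = -1 - G - 1/G (r(G) = -1 + ((G + 1/G)*(-4))/4 = -1 + (-4*G - 4/G)/4 = -1 + (-G - 1/G) = -1 - G - 1/G)
U(P, q) = 7*q/3 (U(P, q) = q*(-1 - 1*(-3) - 1/(-3)) = q*(-1 + 3 - 1*(-1/3)) = q*(-1 + 3 + 1/3) = q*(7/3) = 7*q/3)
sqrt((U(1, -16*6)/(417 - 1*1028) - 1194/(-763)) - 2410) = sqrt(((7*(-16*6)/3)/(417 - 1*1028) - 1194/(-763)) - 2410) = sqrt((((7/3)*(-96))/(417 - 1028) - 1194*(-1/763)) - 2410) = sqrt((-224/(-611) + 1194/763) - 2410) = sqrt((-224*(-1/611) + 1194/763) - 2410) = sqrt((224/611 + 1194/763) - 2410) = sqrt(900446/466193 - 2410) = sqrt(-1122624684/466193) = 18*I*sqrt(1615307929963)/466193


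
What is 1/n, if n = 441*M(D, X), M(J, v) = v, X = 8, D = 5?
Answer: 1/3528 ≈ 0.00028345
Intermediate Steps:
n = 3528 (n = 441*8 = 3528)
1/n = 1/3528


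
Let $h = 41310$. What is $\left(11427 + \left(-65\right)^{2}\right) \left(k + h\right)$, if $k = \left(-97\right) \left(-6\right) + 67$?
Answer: $656742268$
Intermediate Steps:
$k = 649$ ($k = 582 + 67 = 649$)
$\left(11427 + \left(-65\right)^{2}\right) \left(k + h\right) = \left(11427 + \left(-65\right)^{2}\right) \left(649 + 41310\right) = \left(11427 + 4225\right) 41959 = 15652 \cdot 41959 = 656742268$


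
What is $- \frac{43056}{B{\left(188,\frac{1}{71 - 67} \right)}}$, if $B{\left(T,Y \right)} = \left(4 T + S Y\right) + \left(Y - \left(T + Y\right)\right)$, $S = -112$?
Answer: $- \frac{5382}{67} \approx -80.328$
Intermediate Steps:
$B{\left(T,Y \right)} = - 112 Y + 3 T$ ($B{\left(T,Y \right)} = \left(4 T - 112 Y\right) + \left(Y - \left(T + Y\right)\right) = \left(- 112 Y + 4 T\right) + \left(Y - \left(T + Y\right)\right) = \left(- 112 Y + 4 T\right) - T = - 112 Y + 3 T$)
$- \frac{43056}{B{\left(188,\frac{1}{71 - 67} \right)}} = - \frac{43056}{- \frac{112}{71 - 67} + 3 \cdot 188} = - \frac{43056}{- \frac{112}{4} + 564} = - \frac{43056}{\left(-112\right) \frac{1}{4} + 564} = - \frac{43056}{-28 + 564} = - \frac{43056}{536} = \left(-43056\right) \frac{1}{536} = - \frac{5382}{67}$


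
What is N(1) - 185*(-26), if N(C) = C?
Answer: 4811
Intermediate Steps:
N(1) - 185*(-26) = 1 - 185*(-26) = 1 - 37*(-130) = 1 + 4810 = 4811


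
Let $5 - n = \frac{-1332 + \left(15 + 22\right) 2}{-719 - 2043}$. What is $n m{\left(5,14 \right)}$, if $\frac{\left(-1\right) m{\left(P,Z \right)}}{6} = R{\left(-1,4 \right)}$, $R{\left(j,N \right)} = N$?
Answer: $- \frac{150624}{1381} \approx -109.07$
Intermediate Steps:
$m{\left(P,Z \right)} = -24$ ($m{\left(P,Z \right)} = \left(-6\right) 4 = -24$)
$n = \frac{6276}{1381}$ ($n = 5 - \frac{-1332 + \left(15 + 22\right) 2}{-719 - 2043} = 5 - \frac{-1332 + 37 \cdot 2}{-2762} = 5 - \left(-1332 + 74\right) \left(- \frac{1}{2762}\right) = 5 - \left(-1258\right) \left(- \frac{1}{2762}\right) = 5 - \frac{629}{1381} = \frac{6276}{1381} \approx 4.5445$)
$n m{\left(5,14 \right)} = \frac{6276}{1381} \left(-24\right) = - \frac{150624}{1381}$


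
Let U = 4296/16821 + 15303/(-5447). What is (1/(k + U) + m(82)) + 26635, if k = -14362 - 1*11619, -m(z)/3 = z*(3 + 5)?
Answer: 19575047216844193/793572272566 ≈ 24667.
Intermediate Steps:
m(z) = -24*z (m(z) = -3*z*(3 + 5) = -3*z*8 = -24*z)
k = -25981 (k = -14362 - 11619 = -25981)
U = -78003817/30541329 (U = 4296*(1/16821) + 15303*(-1/5447) = 1432/5607 - 15303/5447 = -78003817/30541329 ≈ -2.5540)
(1/(k + U) + m(82)) + 26635 = (1/(-25981 - 78003817/30541329) - 24*82) + 26635 = (1/(-793572272566/30541329) - 1968) + 26635 = (-30541329/793572272566 - 1968) + 26635 = -1561750262951217/793572272566 + 26635 = 19575047216844193/793572272566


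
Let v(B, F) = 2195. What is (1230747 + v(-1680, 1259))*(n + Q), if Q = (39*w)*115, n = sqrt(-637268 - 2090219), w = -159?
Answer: -879229434330 + 8630594*I*sqrt(55663) ≈ -8.7923e+11 + 2.0362e+9*I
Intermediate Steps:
n = 7*I*sqrt(55663) (n = sqrt(-2727487) = 7*I*sqrt(55663) ≈ 1651.5*I)
Q = -713115 (Q = (39*(-159))*115 = -6201*115 = -713115)
(1230747 + v(-1680, 1259))*(n + Q) = (1230747 + 2195)*(7*I*sqrt(55663) - 713115) = 1232942*(-713115 + 7*I*sqrt(55663)) = -879229434330 + 8630594*I*sqrt(55663)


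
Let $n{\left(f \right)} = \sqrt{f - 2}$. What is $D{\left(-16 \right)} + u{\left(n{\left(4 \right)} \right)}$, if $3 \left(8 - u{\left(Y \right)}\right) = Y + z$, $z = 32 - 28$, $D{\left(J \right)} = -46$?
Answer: $- \frac{118}{3} - \frac{\sqrt{2}}{3} \approx -39.805$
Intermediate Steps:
$z = 4$ ($z = 32 - 28 = 4$)
$n{\left(f \right)} = \sqrt{-2 + f}$
$u{\left(Y \right)} = \frac{20}{3} - \frac{Y}{3}$ ($u{\left(Y \right)} = 8 - \frac{Y + 4}{3} = 8 - \frac{4 + Y}{3} = 8 - \left(\frac{4}{3} + \frac{Y}{3}\right) = \frac{20}{3} - \frac{Y}{3}$)
$D{\left(-16 \right)} + u{\left(n{\left(4 \right)} \right)} = -46 + \left(\frac{20}{3} - \frac{\sqrt{-2 + 4}}{3}\right) = -46 + \left(\frac{20}{3} - \frac{\sqrt{2}}{3}\right) = - \frac{118}{3} - \frac{\sqrt{2}}{3}$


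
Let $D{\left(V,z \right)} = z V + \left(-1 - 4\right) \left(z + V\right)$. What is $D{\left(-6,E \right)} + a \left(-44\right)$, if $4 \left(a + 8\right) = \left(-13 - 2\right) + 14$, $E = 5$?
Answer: $338$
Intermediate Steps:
$a = - \frac{33}{4}$ ($a = -8 + \frac{\left(-13 - 2\right) + 14}{4} = -8 + \frac{-15 + 14}{4} = -8 + \frac{1}{4} \left(-1\right) = -8 - \frac{1}{4} = - \frac{33}{4} \approx -8.25$)
$D{\left(V,z \right)} = - 5 V - 5 z + V z$ ($D{\left(V,z \right)} = V z - 5 \left(V + z\right) = V z - \left(5 V + 5 z\right) = - 5 V - 5 z + V z$)
$D{\left(-6,E \right)} + a \left(-44\right) = \left(\left(-5\right) \left(-6\right) - 25 - 30\right) - -363 = \left(30 - 25 - 30\right) + 363 = -25 + 363 = 338$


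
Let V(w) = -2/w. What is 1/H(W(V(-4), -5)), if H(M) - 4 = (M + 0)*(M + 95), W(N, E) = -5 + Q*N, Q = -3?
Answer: -4/2285 ≈ -0.0017505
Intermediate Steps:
W(N, E) = -5 - 3*N
H(M) = 4 + M*(95 + M) (H(M) = 4 + (M + 0)*(M + 95) = 4 + M*(95 + M))
1/H(W(V(-4), -5)) = 1/(4 + (-5 - (-6)/(-4))² + 95*(-5 - (-6)/(-4))) = 1/(4 + (-5 - (-6)*(-1)/4)² + 95*(-5 - (-6)*(-1)/4)) = 1/(4 + (-5 - 3*½)² + 95*(-5 - 3*½)) = 1/(4 + (-5 - 3/2)² + 95*(-5 - 3/2)) = 1/(4 + (-13/2)² + 95*(-13/2)) = 1/(4 + 169/4 - 1235/2) = 1/(-2285/4) = -4/2285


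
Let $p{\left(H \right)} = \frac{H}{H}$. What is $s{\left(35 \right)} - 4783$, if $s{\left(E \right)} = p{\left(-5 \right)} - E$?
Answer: $-4817$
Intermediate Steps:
$p{\left(H \right)} = 1$
$s{\left(E \right)} = 1 - E$
$s{\left(35 \right)} - 4783 = \left(1 - 35\right) - 4783 = -34 - 4783 = -4817$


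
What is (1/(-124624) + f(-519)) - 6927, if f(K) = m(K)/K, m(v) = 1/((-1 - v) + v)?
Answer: -448037238407/64679856 ≈ -6927.0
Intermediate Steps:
m(v) = -1 (m(v) = 1/(-1) = -1)
f(K) = -1/K
(1/(-124624) + f(-519)) - 6927 = (1/(-124624) - 1/(-519)) - 6927 = (-1/124624 - 1*(-1/519)) - 6927 = (-1/124624 + 1/519) - 6927 = 124105/64679856 - 6927 = -448037238407/64679856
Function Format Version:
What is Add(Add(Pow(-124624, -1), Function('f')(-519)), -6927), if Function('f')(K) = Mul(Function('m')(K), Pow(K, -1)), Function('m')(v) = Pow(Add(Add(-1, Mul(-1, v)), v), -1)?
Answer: Rational(-448037238407, 64679856) ≈ -6927.0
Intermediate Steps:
Function('m')(v) = -1 (Function('m')(v) = Pow(-1, -1) = -1)
Function('f')(K) = Mul(-1, Pow(K, -1))
Add(Add(Pow(-124624, -1), Function('f')(-519)), -6927) = Add(Add(Pow(-124624, -1), Mul(-1, Pow(-519, -1))), -6927) = Add(Add(Rational(-1, 124624), Mul(-1, Rational(-1, 519))), -6927) = Add(Add(Rational(-1, 124624), Rational(1, 519)), -6927) = Add(Rational(124105, 64679856), -6927) = Rational(-448037238407, 64679856)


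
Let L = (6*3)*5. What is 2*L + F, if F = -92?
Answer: 88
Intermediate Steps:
L = 90 (L = 18*5 = 90)
2*L + F = 2*90 - 92 = 180 - 92 = 88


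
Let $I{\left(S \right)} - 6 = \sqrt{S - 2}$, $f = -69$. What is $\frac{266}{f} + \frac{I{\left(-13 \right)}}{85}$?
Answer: $- \frac{22196}{5865} + \frac{i \sqrt{15}}{85} \approx -3.7845 + 0.045565 i$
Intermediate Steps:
$I{\left(S \right)} = 6 + \sqrt{-2 + S}$ ($I{\left(S \right)} = 6 + \sqrt{S - 2} = 6 + \sqrt{-2 + S}$)
$\frac{266}{f} + \frac{I{\left(-13 \right)}}{85} = \frac{266}{-69} + \frac{6 + \sqrt{-2 - 13}}{85} = 266 \left(- \frac{1}{69}\right) + \left(6 + \sqrt{-15}\right) \frac{1}{85} = - \frac{266}{69} + \left(6 + i \sqrt{15}\right) \frac{1}{85} = - \frac{266}{69} + \left(\frac{6}{85} + \frac{i \sqrt{15}}{85}\right) = - \frac{22196}{5865} + \frac{i \sqrt{15}}{85}$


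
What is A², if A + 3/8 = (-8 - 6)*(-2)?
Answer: 48841/64 ≈ 763.14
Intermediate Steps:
A = 221/8 (A = -3/8 + (-8 - 6)*(-2) = -3/8 - 14*(-2) = -3/8 + 28 = 221/8 ≈ 27.625)
A² = (221/8)² = 48841/64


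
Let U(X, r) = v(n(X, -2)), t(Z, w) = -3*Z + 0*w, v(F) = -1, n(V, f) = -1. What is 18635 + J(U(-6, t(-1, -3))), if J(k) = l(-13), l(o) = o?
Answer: 18622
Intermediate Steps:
t(Z, w) = -3*Z (t(Z, w) = -3*Z + 0 = -3*Z)
U(X, r) = -1
J(k) = -13
18635 + J(U(-6, t(-1, -3))) = 18635 - 13 = 18622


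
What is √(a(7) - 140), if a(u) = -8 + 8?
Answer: 2*I*√35 ≈ 11.832*I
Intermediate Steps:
a(u) = 0
√(a(7) - 140) = √(0 - 140) = √(-140) = 2*I*√35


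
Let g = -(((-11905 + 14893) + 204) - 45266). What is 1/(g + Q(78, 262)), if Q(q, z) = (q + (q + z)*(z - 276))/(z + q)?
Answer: 170/7150239 ≈ 2.3775e-5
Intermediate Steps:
Q(q, z) = (q + (-276 + z)*(q + z))/(q + z) (Q(q, z) = (q + (q + z)*(-276 + z))/(q + z) = (q + (-276 + z)*(q + z))/(q + z))
g = 42074 (g = -((2988 + 204) - 45266) = -(3192 - 45266) = -1*(-42074) = 42074)
1/(g + Q(78, 262)) = 1/(42074 + (262² - 276*262 - 275*78 + 78*262)/(78 + 262)) = 1/(42074 + (68644 - 72312 - 21450 + 20436)/340) = 1/(42074 + (1/340)*(-4682)) = 1/(42074 - 2341/170) = 1/(7150239/170) = 170/7150239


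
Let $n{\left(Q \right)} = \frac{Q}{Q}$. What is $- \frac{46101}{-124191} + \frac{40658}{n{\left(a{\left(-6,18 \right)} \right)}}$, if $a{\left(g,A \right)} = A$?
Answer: $\frac{1683134593}{41397} \approx 40658.0$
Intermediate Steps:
$n{\left(Q \right)} = 1$
$- \frac{46101}{-124191} + \frac{40658}{n{\left(a{\left(-6,18 \right)} \right)}} = - \frac{46101}{-124191} + \frac{40658}{1} = \left(-46101\right) \left(- \frac{1}{124191}\right) + 40658 \cdot 1 = \frac{15367}{41397} + 40658 = \frac{1683134593}{41397}$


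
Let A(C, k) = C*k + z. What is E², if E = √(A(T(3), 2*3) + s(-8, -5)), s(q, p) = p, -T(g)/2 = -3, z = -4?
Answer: 27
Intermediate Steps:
T(g) = 6 (T(g) = -2*(-3) = 6)
A(C, k) = -4 + C*k (A(C, k) = C*k - 4 = -4 + C*k)
E = 3*√3 (E = √((-4 + 6*(2*3)) - 5) = √((-4 + 6*6) - 5) = √((-4 + 36) - 5) = √(32 - 5) = √27 = 3*√3 ≈ 5.1962)
E² = (3*√3)² = 27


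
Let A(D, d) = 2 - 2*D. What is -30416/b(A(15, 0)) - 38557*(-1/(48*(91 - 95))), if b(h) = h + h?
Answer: 460085/1344 ≈ 342.33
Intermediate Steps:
b(h) = 2*h
-30416/b(A(15, 0)) - 38557*(-1/(48*(91 - 95))) = -30416*1/(2*(2 - 2*15)) - 38557*(-1/(48*(91 - 95))) = -30416*1/(2*(2 - 30)) - 38557/((-4*(-48))) = -30416/(2*(-28)) - 38557/192 = -30416/(-56) - 38557*1/192 = -30416*(-1/56) - 38557/192 = 3802/7 - 38557/192 = 460085/1344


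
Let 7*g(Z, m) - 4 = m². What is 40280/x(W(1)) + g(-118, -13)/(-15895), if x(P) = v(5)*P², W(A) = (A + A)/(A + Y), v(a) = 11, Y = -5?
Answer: 1629728627/111265 ≈ 14647.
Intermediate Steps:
W(A) = 2*A/(-5 + A) (W(A) = (A + A)/(A - 5) = (2*A)/(-5 + A) = 2*A/(-5 + A))
g(Z, m) = 4/7 + m²/7
x(P) = 11*P²
40280/x(W(1)) + g(-118, -13)/(-15895) = 40280/((11*(2*1/(-5 + 1))²)) + (4/7 + (⅐)*(-13)²)/(-15895) = 40280/((11*(2*1/(-4))²)) + (4/7 + (⅐)*169)*(-1/15895) = 40280/((11*(2*1*(-¼))²)) + (4/7 + 169/7)*(-1/15895) = 40280/((11*(-½)²)) + (173/7)*(-1/15895) = 40280/((11*(¼))) - 173/111265 = 40280/(11/4) - 173/111265 = 40280*(4/11) - 173/111265 = 161120/11 - 173/111265 = 1629728627/111265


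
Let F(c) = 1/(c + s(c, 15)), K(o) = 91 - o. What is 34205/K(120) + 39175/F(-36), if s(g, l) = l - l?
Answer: -40932905/29 ≈ -1.4115e+6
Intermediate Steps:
s(g, l) = 0
F(c) = 1/c (F(c) = 1/(c + 0) = 1/c)
34205/K(120) + 39175/F(-36) = 34205/(91 - 1*120) + 39175/(1/(-36)) = 34205/(91 - 120) + 39175/(-1/36) = 34205/(-29) + 39175*(-36) = 34205*(-1/29) - 1410300 = -34205/29 - 1410300 = -40932905/29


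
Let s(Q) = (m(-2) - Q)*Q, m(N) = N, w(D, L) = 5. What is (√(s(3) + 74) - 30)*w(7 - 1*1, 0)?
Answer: -150 + 5*√59 ≈ -111.59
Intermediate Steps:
s(Q) = Q*(-2 - Q) (s(Q) = (-2 - Q)*Q = Q*(-2 - Q))
(√(s(3) + 74) - 30)*w(7 - 1*1, 0) = (√(-1*3*(2 + 3) + 74) - 30)*5 = (√(-1*3*5 + 74) - 30)*5 = (√(-15 + 74) - 30)*5 = (√59 - 30)*5 = (-30 + √59)*5 = -150 + 5*√59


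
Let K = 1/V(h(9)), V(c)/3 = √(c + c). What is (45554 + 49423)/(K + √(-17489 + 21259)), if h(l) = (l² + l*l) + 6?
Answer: 23934204/(√21 + 252*√3770) ≈ 1546.4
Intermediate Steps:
h(l) = 6 + 2*l² (h(l) = (l² + l²) + 6 = 2*l² + 6 = 6 + 2*l²)
V(c) = 3*√2*√c (V(c) = 3*√(c + c) = 3*√(2*c) = 3*(√2*√c) = 3*√2*√c)
K = √21/252 (K = 1/(3*√2*√(6 + 2*9²)) = 1/(3*√2*√(6 + 2*81)) = 1/(3*√2*√(6 + 162)) = 1/(3*√2*√168) = 1/(3*√2*(2*√42)) = 1/(12*√21) = √21/252 ≈ 0.018185)
(45554 + 49423)/(K + √(-17489 + 21259)) = (45554 + 49423)/(√21/252 + √(-17489 + 21259)) = 94977/(√21/252 + √3770) = 94977/(√3770 + √21/252)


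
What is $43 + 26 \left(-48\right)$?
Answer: $-1205$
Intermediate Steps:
$43 + 26 \left(-48\right) = 43 - 1248 = -1205$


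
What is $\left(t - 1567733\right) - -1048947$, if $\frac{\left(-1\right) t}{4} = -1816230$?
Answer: $6746134$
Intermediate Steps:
$t = 7264920$ ($t = \left(-4\right) \left(-1816230\right) = 7264920$)
$\left(t - 1567733\right) - -1048947 = \left(7264920 - 1567733\right) - -1048947 = \left(7264920 - 1567733\right) + 1048947 = 5697187 + 1048947 = 6746134$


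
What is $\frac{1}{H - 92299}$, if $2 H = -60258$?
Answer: $- \frac{1}{122428} \approx -8.1681 \cdot 10^{-6}$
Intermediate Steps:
$H = -30129$ ($H = \frac{1}{2} \left(-60258\right) = -30129$)
$\frac{1}{H - 92299} = \frac{1}{-30129 - 92299} = \frac{1}{-122428} = - \frac{1}{122428}$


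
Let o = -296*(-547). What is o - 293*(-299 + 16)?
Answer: 244831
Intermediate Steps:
o = 161912
o - 293*(-299 + 16) = 161912 - 293*(-299 + 16) = 161912 - 293*(-283) = 161912 - 1*(-82919) = 161912 + 82919 = 244831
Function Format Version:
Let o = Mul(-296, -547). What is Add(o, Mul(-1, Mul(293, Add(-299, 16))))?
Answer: 244831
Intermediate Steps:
o = 161912
Add(o, Mul(-1, Mul(293, Add(-299, 16)))) = Add(161912, Mul(-1, Mul(293, Add(-299, 16)))) = Add(161912, Mul(-1, Mul(293, -283))) = Add(161912, Mul(-1, -82919)) = Add(161912, 82919) = 244831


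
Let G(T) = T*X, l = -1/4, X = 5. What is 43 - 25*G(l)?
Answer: 297/4 ≈ 74.250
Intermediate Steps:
l = -1/4 (l = -1*1/4 = -1/4 ≈ -0.25000)
G(T) = 5*T (G(T) = T*5 = 5*T)
43 - 25*G(l) = 43 - 125*(-1)/4 = 43 - 25*(-5/4) = 43 + 125/4 = 297/4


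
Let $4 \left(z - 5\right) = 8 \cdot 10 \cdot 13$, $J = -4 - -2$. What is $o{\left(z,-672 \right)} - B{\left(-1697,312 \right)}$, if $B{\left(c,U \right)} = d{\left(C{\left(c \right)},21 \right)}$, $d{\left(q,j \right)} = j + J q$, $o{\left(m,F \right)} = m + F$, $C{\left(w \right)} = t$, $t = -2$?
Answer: $-432$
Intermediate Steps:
$J = -2$ ($J = -4 + 2 = -2$)
$C{\left(w \right)} = -2$
$z = 265$ ($z = 5 + \frac{8 \cdot 10 \cdot 13}{4} = 5 + \frac{80 \cdot 13}{4} = 5 + \frac{1}{4} \cdot 1040 = 5 + 260 = 265$)
$o{\left(m,F \right)} = F + m$
$d{\left(q,j \right)} = j - 2 q$
$B{\left(c,U \right)} = 25$ ($B{\left(c,U \right)} = 21 - -4 = 21 + 4 = 25$)
$o{\left(z,-672 \right)} - B{\left(-1697,312 \right)} = \left(-672 + 265\right) - 25 = -407 - 25 = -432$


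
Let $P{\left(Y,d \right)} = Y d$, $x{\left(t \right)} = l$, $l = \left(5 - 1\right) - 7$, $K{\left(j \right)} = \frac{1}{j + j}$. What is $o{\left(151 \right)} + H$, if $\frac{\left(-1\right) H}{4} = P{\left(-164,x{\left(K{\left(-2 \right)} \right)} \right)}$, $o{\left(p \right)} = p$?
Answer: $-1817$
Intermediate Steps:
$K{\left(j \right)} = \frac{1}{2 j}$
$l = -3$ ($l = \left(5 - 1\right) - 7 = 4 - 7 = -3$)
$x{\left(t \right)} = -3$
$H = -1968$ ($H = - 4 \left(\left(-164\right) \left(-3\right)\right) = \left(-4\right) 492 = -1968$)
$o{\left(151 \right)} + H = 151 - 1968 = -1817$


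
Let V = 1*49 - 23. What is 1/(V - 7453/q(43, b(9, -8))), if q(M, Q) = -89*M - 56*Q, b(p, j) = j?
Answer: 3379/95307 ≈ 0.035454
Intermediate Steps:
V = 26 (V = 49 - 23 = 26)
1/(V - 7453/q(43, b(9, -8))) = 1/(26 - 7453/(-89*43 - 56*(-8))) = 1/(26 - 7453/(-3827 + 448)) = 1/(26 - 7453/(-3379)) = 1/(26 - 7453*(-1/3379)) = 1/(26 + 7453/3379) = 1/(95307/3379) = 3379/95307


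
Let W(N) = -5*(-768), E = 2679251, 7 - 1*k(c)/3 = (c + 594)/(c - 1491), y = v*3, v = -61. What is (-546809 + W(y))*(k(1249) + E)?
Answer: -352055318609057/242 ≈ -1.4548e+12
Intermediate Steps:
y = -183 (y = -61*3 = -183)
k(c) = 21 - 3*(594 + c)/(-1491 + c) (k(c) = 21 - 3*(c + 594)/(c - 1491) = 21 - 3*(594 + c)/(-1491 + c))
W(N) = 3840
(-546809 + W(y))*(k(1249) + E) = (-546809 + 3840)*(9*(-3677 + 2*1249)/(-1491 + 1249) + 2679251) = -542969*(9*(-3677 + 2498)/(-242) + 2679251) = -542969*(9*(-1/242)*(-1179) + 2679251) = -542969*(10611/242 + 2679251) = -542969*648389353/242 = -352055318609057/242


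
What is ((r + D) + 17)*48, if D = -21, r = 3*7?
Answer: 816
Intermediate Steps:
r = 21
((r + D) + 17)*48 = ((21 - 21) + 17)*48 = (0 + 17)*48 = 17*48 = 816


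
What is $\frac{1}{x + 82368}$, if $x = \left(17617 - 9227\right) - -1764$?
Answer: $\frac{1}{92522} \approx 1.0808 \cdot 10^{-5}$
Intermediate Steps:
$x = 10154$ ($x = 8390 + 1764 = 10154$)
$\frac{1}{x + 82368} = \frac{1}{10154 + 82368} = \frac{1}{92522}$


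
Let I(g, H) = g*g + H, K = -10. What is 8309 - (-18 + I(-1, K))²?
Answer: 7580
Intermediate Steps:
I(g, H) = H + g² (I(g, H) = g² + H = H + g²)
8309 - (-18 + I(-1, K))² = 8309 - (-18 + (-10 + (-1)²))² = 8309 - (-18 + (-10 + 1))² = 8309 - (-18 - 9)² = 8309 - 1*(-27)² = 8309 - 1*729 = 8309 - 729 = 7580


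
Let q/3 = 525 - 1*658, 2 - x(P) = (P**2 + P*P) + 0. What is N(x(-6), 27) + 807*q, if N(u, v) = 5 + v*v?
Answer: -321259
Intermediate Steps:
x(P) = 2 - 2*P**2 (x(P) = 2 - ((P**2 + P*P) + 0) = 2 - ((P**2 + P**2) + 0) = 2 - (2*P**2 + 0) = 2 - 2*P**2)
N(u, v) = 5 + v**2
q = -399 (q = 3*(525 - 1*658) = 3*(525 - 658) = 3*(-133) = -399)
N(x(-6), 27) + 807*q = (5 + 27**2) + 807*(-399) = (5 + 729) - 321993 = 734 - 321993 = -321259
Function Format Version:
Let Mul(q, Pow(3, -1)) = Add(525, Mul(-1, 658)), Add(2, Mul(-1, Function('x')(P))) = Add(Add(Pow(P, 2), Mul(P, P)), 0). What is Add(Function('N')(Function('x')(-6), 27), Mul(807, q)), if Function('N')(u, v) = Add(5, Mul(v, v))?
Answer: -321259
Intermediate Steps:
Function('x')(P) = Add(2, Mul(-2, Pow(P, 2))) (Function('x')(P) = Add(2, Mul(-1, Add(Add(Pow(P, 2), Mul(P, P)), 0))) = Add(2, Mul(-1, Add(Add(Pow(P, 2), Pow(P, 2)), 0))) = Add(2, Mul(-1, Add(Mul(2, Pow(P, 2)), 0))) = Add(2, Mul(-1, Mul(2, Pow(P, 2)))) = Add(2, Mul(-2, Pow(P, 2))))
Function('N')(u, v) = Add(5, Pow(v, 2))
q = -399 (q = Mul(3, Add(525, Mul(-1, 658))) = Mul(3, Add(525, -658)) = Mul(3, -133) = -399)
Add(Function('N')(Function('x')(-6), 27), Mul(807, q)) = Add(Add(5, Pow(27, 2)), Mul(807, -399)) = Add(Add(5, 729), -321993) = Add(734, -321993) = -321259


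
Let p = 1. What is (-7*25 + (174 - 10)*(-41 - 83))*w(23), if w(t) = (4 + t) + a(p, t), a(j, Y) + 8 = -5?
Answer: -287154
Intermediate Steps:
a(j, Y) = -13 (a(j, Y) = -8 - 5 = -13)
w(t) = -9 + t (w(t) = (4 + t) - 13 = -9 + t)
(-7*25 + (174 - 10)*(-41 - 83))*w(23) = (-7*25 + (174 - 10)*(-41 - 83))*(-9 + 23) = (-175 + 164*(-124))*14 = (-175 - 20336)*14 = -20511*14 = -287154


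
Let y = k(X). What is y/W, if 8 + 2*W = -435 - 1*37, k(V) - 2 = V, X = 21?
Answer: -23/240 ≈ -0.095833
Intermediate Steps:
k(V) = 2 + V
y = 23 (y = 2 + 21 = 23)
W = -240 (W = -4 + (-435 - 1*37)/2 = -4 + (-435 - 37)/2 = -4 + (½)*(-472) = -4 - 236 = -240)
y/W = 23/(-240) = 23*(-1/240) = -23/240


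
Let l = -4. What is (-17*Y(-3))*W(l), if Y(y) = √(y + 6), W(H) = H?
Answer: 68*√3 ≈ 117.78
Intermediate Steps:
Y(y) = √(6 + y)
(-17*Y(-3))*W(l) = -17*√(6 - 3)*(-4) = -17*√3*(-4) = 68*√3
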